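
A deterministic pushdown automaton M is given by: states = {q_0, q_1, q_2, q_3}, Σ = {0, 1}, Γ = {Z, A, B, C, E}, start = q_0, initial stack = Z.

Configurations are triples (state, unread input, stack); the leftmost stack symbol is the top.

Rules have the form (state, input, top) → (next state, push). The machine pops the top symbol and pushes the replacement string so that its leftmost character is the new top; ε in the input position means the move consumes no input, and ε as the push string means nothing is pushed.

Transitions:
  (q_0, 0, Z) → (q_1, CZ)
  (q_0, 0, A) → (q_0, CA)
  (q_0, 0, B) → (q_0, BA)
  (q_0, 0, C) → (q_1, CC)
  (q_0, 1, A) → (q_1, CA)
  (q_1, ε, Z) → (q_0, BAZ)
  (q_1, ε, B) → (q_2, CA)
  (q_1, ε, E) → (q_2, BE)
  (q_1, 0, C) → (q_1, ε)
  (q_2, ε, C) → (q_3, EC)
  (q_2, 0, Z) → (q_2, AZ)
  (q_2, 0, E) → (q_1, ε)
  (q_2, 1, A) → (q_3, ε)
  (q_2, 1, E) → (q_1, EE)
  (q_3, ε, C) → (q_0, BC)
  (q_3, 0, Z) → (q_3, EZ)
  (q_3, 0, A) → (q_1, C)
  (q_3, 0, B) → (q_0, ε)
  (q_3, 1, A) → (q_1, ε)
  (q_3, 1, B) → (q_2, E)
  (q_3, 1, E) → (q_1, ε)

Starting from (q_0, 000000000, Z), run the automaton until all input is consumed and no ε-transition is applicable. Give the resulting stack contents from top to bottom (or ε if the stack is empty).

BAAAAAAAAZ

(q_0, 000000000, Z)
  read 0, top Z: go to q_1, push CZ → (q_1, 00000000, CZ)
  read 0, top C: go to q_1, push ε → (q_1, 0000000, Z)
  ε-move, top Z: go to q_0, push BAZ → (q_0, 0000000, BAZ)
  read 0, top B: go to q_0, push BA → (q_0, 000000, BAAZ)
  read 0, top B: go to q_0, push BA → (q_0, 00000, BAAAZ)
  read 0, top B: go to q_0, push BA → (q_0, 0000, BAAAAZ)
  read 0, top B: go to q_0, push BA → (q_0, 000, BAAAAAZ)
  read 0, top B: go to q_0, push BA → (q_0, 00, BAAAAAAZ)
  read 0, top B: go to q_0, push BA → (q_0, 0, BAAAAAAAZ)
  read 0, top B: go to q_0, push BA → (q_0, ε, BAAAAAAAAZ)
All input consumed in state q_0 with stack BAAAAAAAAZ.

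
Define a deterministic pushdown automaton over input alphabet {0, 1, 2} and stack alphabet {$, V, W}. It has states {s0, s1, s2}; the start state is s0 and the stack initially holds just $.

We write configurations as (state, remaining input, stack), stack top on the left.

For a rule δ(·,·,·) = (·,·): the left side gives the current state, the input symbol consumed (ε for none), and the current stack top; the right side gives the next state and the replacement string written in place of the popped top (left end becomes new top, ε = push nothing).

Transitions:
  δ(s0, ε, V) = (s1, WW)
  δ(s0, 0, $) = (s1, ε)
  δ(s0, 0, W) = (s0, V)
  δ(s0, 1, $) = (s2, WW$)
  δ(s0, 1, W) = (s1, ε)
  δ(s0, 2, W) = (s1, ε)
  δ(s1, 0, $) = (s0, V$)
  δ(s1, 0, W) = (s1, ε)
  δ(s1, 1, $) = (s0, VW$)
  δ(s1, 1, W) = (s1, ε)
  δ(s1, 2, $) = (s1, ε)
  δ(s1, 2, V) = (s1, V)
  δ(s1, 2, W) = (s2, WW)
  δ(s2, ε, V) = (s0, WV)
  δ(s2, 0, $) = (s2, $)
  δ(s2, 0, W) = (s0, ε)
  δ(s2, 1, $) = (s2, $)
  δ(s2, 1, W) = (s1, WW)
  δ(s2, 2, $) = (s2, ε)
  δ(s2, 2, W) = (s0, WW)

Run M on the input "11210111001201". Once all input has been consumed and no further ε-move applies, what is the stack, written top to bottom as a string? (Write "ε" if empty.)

(s0, 11210111001201, $)
  read 1, top $: go to s2, push WW$ → (s2, 1210111001201, WW$)
  read 1, top W: go to s1, push WW → (s1, 210111001201, WWW$)
  read 2, top W: go to s2, push WW → (s2, 10111001201, WWWW$)
  read 1, top W: go to s1, push WW → (s1, 0111001201, WWWWW$)
  read 0, top W: go to s1, push ε → (s1, 111001201, WWWW$)
  read 1, top W: go to s1, push ε → (s1, 11001201, WWW$)
  read 1, top W: go to s1, push ε → (s1, 1001201, WW$)
  read 1, top W: go to s1, push ε → (s1, 001201, W$)
  read 0, top W: go to s1, push ε → (s1, 01201, $)
  read 0, top $: go to s0, push V$ → (s0, 1201, V$)
  ε-move, top V: go to s1, push WW → (s1, 1201, WW$)
  read 1, top W: go to s1, push ε → (s1, 201, W$)
  read 2, top W: go to s2, push WW → (s2, 01, WW$)
  read 0, top W: go to s0, push ε → (s0, 1, W$)
  read 1, top W: go to s1, push ε → (s1, ε, $)
All input consumed in state s1 with stack $.

$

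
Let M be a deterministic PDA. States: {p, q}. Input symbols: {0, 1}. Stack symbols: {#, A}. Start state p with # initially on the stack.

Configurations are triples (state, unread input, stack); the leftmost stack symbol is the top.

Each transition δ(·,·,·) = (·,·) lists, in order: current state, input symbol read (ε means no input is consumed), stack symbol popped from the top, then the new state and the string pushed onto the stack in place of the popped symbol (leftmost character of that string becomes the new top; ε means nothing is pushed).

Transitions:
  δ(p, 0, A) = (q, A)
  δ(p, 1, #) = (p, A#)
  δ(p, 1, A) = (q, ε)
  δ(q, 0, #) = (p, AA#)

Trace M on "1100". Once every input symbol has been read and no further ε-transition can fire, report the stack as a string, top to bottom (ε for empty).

AA#

(p, 1100, #)
  read 1, top #: go to p, push A# → (p, 100, A#)
  read 1, top A: go to q, push ε → (q, 00, #)
  read 0, top #: go to p, push AA# → (p, 0, AA#)
  read 0, top A: go to q, push A → (q, ε, AA#)
All input consumed in state q with stack AA#.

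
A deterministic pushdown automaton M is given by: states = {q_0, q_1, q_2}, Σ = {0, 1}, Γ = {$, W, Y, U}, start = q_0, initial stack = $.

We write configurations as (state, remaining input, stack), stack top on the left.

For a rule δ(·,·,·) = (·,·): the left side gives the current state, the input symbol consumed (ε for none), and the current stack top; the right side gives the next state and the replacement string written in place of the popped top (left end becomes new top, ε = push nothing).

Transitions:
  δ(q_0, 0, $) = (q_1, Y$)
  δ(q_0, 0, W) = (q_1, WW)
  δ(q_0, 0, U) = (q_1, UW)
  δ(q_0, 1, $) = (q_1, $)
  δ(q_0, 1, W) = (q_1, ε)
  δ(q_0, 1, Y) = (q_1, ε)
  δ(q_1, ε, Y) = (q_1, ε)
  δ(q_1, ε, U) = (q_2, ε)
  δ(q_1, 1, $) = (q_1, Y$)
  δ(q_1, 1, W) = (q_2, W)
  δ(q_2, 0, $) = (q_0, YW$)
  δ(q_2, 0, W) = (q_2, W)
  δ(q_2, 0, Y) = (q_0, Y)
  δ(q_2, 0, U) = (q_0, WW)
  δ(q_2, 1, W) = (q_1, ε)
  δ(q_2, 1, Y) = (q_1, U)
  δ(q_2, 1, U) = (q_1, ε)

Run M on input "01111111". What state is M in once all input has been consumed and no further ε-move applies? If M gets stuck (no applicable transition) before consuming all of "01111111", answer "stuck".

(q_0, 01111111, $)
  read 0, top $: go to q_1, push Y$ → (q_1, 1111111, Y$)
  ε-move, top Y: go to q_1, push ε → (q_1, 1111111, $)
  read 1, top $: go to q_1, push Y$ → (q_1, 111111, Y$)
  ε-move, top Y: go to q_1, push ε → (q_1, 111111, $)
  read 1, top $: go to q_1, push Y$ → (q_1, 11111, Y$)
  ε-move, top Y: go to q_1, push ε → (q_1, 11111, $)
  read 1, top $: go to q_1, push Y$ → (q_1, 1111, Y$)
  ε-move, top Y: go to q_1, push ε → (q_1, 1111, $)
  read 1, top $: go to q_1, push Y$ → (q_1, 111, Y$)
  ε-move, top Y: go to q_1, push ε → (q_1, 111, $)
  read 1, top $: go to q_1, push Y$ → (q_1, 11, Y$)
  ε-move, top Y: go to q_1, push ε → (q_1, 11, $)
  read 1, top $: go to q_1, push Y$ → (q_1, 1, Y$)
  ε-move, top Y: go to q_1, push ε → (q_1, 1, $)
  read 1, top $: go to q_1, push Y$ → (q_1, ε, Y$)
  ε-move, top Y: go to q_1, push ε → (q_1, ε, $)
All input consumed; M is in state q_1.

q_1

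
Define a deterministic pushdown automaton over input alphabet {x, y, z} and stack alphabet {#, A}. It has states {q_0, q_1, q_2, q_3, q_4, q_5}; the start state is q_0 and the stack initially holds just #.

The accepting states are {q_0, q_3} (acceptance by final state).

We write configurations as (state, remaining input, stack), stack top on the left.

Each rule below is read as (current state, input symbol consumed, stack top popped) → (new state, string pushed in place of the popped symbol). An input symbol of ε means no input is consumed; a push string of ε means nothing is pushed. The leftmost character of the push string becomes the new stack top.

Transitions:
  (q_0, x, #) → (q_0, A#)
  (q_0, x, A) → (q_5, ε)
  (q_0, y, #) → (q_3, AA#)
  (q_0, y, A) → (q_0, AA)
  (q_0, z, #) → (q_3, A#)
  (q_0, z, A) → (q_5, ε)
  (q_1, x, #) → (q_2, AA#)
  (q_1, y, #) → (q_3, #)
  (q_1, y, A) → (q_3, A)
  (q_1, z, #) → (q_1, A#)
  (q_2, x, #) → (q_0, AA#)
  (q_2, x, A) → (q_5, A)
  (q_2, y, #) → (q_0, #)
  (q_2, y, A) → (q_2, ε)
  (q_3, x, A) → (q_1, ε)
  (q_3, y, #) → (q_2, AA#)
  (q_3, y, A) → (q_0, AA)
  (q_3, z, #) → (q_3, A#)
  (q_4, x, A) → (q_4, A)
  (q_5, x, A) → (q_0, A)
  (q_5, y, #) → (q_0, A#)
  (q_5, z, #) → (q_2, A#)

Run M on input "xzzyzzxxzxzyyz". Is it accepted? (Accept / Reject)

(q_0, xzzyzzxxzxzyyz, #) ⊢ (q_0, zzyzzxxzxzyyz, A#) ⊢ (q_5, zyzzxxzxzyyz, #) ⊢ (q_2, yzzxxzxzyyz, A#) ⊢ (q_2, zzxxzxzyyz, #)
No transition applies at (q_2, zzxxzxzyyz, #); input not fully consumed.

Reject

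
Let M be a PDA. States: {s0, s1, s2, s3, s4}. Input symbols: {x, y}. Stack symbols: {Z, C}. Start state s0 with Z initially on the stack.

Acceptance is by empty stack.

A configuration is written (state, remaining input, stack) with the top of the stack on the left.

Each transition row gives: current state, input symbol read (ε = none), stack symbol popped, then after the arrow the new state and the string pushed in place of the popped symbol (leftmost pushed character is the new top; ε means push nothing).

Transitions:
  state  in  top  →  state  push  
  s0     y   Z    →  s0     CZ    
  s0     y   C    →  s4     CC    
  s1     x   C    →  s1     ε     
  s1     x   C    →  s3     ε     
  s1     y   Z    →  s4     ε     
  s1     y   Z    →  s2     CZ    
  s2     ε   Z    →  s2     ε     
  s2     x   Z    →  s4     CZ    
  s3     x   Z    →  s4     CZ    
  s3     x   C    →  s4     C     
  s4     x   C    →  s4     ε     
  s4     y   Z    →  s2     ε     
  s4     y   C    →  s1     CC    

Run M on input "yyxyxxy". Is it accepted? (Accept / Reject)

One accepting computation: (s0, yyxyxxy, Z) ⊢ (s0, yxyxxy, CZ) ⊢ (s4, xyxxy, CCZ) ⊢ (s4, yxxy, CZ) ⊢ (s1, xxy, CCZ) ⊢ (s1, xy, CZ) ⊢ (s1, y, Z) ⊢ (s4, ε, ε)
All input consumed and the stack is empty.

Accept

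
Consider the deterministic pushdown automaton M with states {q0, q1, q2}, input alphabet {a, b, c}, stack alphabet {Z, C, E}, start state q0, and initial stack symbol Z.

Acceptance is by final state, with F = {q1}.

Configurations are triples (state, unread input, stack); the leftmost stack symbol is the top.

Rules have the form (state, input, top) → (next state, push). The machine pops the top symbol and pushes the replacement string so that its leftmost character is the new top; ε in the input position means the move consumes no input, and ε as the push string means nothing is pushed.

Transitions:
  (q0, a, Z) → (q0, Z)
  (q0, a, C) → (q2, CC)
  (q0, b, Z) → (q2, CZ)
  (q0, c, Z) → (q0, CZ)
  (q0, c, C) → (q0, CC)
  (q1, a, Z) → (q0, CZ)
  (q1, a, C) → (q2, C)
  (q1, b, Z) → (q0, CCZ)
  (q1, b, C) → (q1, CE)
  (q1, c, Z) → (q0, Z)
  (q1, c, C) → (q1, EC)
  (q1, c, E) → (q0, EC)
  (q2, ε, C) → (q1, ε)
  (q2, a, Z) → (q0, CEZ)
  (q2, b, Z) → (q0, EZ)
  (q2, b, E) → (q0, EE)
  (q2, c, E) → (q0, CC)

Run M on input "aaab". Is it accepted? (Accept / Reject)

(q0, aaab, Z)
  read a, top Z: go to q0, push Z → (q0, aab, Z)
  read a, top Z: go to q0, push Z → (q0, ab, Z)
  read a, top Z: go to q0, push Z → (q0, b, Z)
  read b, top Z: go to q2, push CZ → (q2, ε, CZ)
  ε-move, top C: go to q1, push ε → (q1, ε, Z)
All input consumed; state q1 ∈ F.

Accept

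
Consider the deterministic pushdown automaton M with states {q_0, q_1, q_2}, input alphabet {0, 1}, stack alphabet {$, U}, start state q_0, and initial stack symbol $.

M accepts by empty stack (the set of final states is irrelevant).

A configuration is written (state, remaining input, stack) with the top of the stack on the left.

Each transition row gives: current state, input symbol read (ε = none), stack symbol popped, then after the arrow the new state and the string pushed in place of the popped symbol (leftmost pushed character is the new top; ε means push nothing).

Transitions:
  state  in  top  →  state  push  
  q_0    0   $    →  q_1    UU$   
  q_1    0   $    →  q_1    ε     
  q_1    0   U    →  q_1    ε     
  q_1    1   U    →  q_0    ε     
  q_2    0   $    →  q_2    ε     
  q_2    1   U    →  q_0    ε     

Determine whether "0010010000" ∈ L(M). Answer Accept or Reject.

(q_0, 0010010000, $)
  read 0, top $: go to q_1, push UU$ → (q_1, 010010000, UU$)
  read 0, top U: go to q_1, push ε → (q_1, 10010000, U$)
  read 1, top U: go to q_0, push ε → (q_0, 0010000, $)
  read 0, top $: go to q_1, push UU$ → (q_1, 010000, UU$)
  read 0, top U: go to q_1, push ε → (q_1, 10000, U$)
  read 1, top U: go to q_0, push ε → (q_0, 0000, $)
  read 0, top $: go to q_1, push UU$ → (q_1, 000, UU$)
  read 0, top U: go to q_1, push ε → (q_1, 00, U$)
  read 0, top U: go to q_1, push ε → (q_1, 0, $)
  read 0, top $: go to q_1, push ε → (q_1, ε, ε)
All input consumed and the stack is empty.

Accept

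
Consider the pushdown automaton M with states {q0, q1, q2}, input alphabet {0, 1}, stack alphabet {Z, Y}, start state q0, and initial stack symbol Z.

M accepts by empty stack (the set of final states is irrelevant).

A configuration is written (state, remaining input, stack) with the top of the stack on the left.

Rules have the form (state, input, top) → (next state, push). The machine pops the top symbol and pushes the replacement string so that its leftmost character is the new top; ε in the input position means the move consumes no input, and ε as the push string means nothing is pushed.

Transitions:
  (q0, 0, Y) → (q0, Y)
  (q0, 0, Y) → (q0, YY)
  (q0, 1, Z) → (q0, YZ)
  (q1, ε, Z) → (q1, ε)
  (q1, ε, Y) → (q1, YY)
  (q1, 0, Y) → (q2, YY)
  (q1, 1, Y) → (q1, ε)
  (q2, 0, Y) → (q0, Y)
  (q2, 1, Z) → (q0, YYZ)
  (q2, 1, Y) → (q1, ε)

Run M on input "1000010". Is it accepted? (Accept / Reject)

No computation consumes all input and empties the stack.

Reject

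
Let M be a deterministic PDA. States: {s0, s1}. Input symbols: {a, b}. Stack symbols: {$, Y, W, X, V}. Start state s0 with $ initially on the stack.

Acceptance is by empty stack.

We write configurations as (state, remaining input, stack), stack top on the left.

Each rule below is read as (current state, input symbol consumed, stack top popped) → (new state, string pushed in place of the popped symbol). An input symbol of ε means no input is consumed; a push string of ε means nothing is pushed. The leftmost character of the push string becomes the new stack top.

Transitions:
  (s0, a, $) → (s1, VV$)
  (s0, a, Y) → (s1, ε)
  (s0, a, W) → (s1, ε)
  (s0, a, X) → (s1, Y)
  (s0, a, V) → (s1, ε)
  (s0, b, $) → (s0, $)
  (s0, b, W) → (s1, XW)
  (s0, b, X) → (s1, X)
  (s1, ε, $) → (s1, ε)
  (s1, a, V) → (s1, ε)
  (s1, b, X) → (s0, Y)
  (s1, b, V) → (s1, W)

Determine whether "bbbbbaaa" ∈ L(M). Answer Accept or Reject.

(s0, bbbbbaaa, $) ⊢ (s0, bbbbaaa, $) ⊢ (s0, bbbaaa, $) ⊢ (s0, bbaaa, $) ⊢ (s0, baaa, $) ⊢ (s0, aaa, $) ⊢ (s1, aa, VV$) ⊢ (s1, a, V$) ⊢ (s1, ε, $) ⊢ (s1, ε, ε)
All input consumed and the stack is empty.

Accept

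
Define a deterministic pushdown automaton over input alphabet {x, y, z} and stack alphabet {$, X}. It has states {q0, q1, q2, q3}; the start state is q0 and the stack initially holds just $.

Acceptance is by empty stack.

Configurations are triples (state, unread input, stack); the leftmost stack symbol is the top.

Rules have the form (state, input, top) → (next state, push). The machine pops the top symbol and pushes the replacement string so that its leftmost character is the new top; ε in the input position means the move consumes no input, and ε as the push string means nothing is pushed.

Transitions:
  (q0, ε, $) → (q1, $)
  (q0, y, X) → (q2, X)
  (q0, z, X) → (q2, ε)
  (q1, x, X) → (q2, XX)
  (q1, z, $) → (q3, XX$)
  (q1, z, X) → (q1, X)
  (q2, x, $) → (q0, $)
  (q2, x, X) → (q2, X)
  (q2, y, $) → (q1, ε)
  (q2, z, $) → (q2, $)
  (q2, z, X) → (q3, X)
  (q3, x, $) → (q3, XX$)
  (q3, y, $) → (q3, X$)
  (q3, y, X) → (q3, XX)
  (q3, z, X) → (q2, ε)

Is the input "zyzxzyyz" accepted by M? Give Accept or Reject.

Reject

(q0, zyzxzyyz, $) ⊢ (q1, zyzxzyyz, $) ⊢ (q3, yzxzyyz, XX$) ⊢ (q3, zxzyyz, XXX$) ⊢ (q2, xzyyz, XX$) ⊢ (q2, zyyz, XX$) ⊢ (q3, yyz, XX$) ⊢ (q3, yz, XXX$) ⊢ (q3, z, XXXX$) ⊢ (q2, ε, XXX$)
All input consumed; stack is XXX$, not empty, and no further ε-move applies.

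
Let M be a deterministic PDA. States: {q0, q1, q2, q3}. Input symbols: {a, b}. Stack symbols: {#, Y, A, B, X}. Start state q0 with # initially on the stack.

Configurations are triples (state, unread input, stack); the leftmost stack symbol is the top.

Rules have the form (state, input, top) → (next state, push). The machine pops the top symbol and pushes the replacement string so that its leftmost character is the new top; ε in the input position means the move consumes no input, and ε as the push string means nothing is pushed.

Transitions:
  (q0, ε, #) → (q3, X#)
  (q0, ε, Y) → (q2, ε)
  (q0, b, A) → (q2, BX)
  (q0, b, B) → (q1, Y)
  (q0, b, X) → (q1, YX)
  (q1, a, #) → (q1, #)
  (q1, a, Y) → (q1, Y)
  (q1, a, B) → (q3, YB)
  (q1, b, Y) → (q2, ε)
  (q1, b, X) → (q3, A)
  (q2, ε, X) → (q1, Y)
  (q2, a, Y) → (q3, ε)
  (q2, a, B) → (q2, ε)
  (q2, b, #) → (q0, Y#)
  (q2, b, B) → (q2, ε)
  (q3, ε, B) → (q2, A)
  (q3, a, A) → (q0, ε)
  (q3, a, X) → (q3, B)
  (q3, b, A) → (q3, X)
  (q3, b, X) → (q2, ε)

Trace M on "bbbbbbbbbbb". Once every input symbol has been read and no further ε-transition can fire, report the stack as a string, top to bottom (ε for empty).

#

(q0, bbbbbbbbbbb, #)
  ε-move, top #: go to q3, push X# → (q3, bbbbbbbbbbb, X#)
  read b, top X: go to q2, push ε → (q2, bbbbbbbbbb, #)
  read b, top #: go to q0, push Y# → (q0, bbbbbbbbb, Y#)
  ε-move, top Y: go to q2, push ε → (q2, bbbbbbbbb, #)
  read b, top #: go to q0, push Y# → (q0, bbbbbbbb, Y#)
  ε-move, top Y: go to q2, push ε → (q2, bbbbbbbb, #)
  read b, top #: go to q0, push Y# → (q0, bbbbbbb, Y#)
  ε-move, top Y: go to q2, push ε → (q2, bbbbbbb, #)
  read b, top #: go to q0, push Y# → (q0, bbbbbb, Y#)
  ε-move, top Y: go to q2, push ε → (q2, bbbbbb, #)
  read b, top #: go to q0, push Y# → (q0, bbbbb, Y#)
  ε-move, top Y: go to q2, push ε → (q2, bbbbb, #)
  read b, top #: go to q0, push Y# → (q0, bbbb, Y#)
  ε-move, top Y: go to q2, push ε → (q2, bbbb, #)
  read b, top #: go to q0, push Y# → (q0, bbb, Y#)
  ε-move, top Y: go to q2, push ε → (q2, bbb, #)
  read b, top #: go to q0, push Y# → (q0, bb, Y#)
  ε-move, top Y: go to q2, push ε → (q2, bb, #)
  read b, top #: go to q0, push Y# → (q0, b, Y#)
  ε-move, top Y: go to q2, push ε → (q2, b, #)
  read b, top #: go to q0, push Y# → (q0, ε, Y#)
  ε-move, top Y: go to q2, push ε → (q2, ε, #)
All input consumed in state q2 with stack #.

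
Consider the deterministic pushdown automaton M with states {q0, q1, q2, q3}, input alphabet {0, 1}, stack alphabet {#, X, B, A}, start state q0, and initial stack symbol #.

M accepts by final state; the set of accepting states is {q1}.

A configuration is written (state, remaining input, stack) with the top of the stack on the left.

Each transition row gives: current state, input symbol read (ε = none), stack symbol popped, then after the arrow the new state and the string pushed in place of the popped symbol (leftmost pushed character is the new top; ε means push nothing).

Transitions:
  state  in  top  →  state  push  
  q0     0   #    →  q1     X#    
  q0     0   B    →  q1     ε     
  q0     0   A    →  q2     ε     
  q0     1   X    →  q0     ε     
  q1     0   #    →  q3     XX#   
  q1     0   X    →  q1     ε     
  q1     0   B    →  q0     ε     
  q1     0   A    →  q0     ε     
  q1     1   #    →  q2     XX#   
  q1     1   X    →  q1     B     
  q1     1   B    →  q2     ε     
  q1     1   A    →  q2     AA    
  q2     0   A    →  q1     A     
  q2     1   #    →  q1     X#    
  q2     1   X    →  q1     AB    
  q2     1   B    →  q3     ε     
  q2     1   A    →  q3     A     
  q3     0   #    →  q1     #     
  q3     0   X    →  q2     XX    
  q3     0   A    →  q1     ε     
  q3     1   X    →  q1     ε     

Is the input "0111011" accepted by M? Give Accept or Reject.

Accept

(q0, 0111011, #)
  read 0, top #: go to q1, push X# → (q1, 111011, X#)
  read 1, top X: go to q1, push B → (q1, 11011, B#)
  read 1, top B: go to q2, push ε → (q2, 1011, #)
  read 1, top #: go to q1, push X# → (q1, 011, X#)
  read 0, top X: go to q1, push ε → (q1, 11, #)
  read 1, top #: go to q2, push XX# → (q2, 1, XX#)
  read 1, top X: go to q1, push AB → (q1, ε, ABX#)
All input consumed; state q1 ∈ F.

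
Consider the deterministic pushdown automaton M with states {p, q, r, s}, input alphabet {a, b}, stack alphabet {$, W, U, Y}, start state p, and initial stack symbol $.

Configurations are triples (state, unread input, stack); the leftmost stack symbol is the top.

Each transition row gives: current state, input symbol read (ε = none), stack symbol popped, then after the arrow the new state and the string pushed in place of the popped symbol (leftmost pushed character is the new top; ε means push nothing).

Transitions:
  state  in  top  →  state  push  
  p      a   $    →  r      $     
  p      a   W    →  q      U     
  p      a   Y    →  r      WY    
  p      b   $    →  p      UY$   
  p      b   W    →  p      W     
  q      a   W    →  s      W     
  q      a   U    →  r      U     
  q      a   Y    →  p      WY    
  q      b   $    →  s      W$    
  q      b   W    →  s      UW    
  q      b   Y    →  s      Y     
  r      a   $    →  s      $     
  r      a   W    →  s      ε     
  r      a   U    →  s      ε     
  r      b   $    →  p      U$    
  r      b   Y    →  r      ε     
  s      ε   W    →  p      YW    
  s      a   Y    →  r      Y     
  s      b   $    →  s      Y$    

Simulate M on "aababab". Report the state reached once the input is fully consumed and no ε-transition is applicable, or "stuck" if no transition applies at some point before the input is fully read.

s

(p, aababab, $)
  read a, top $: go to r, push $ → (r, ababab, $)
  read a, top $: go to s, push $ → (s, babab, $)
  read b, top $: go to s, push Y$ → (s, abab, Y$)
  read a, top Y: go to r, push Y → (r, bab, Y$)
  read b, top Y: go to r, push ε → (r, ab, $)
  read a, top $: go to s, push $ → (s, b, $)
  read b, top $: go to s, push Y$ → (s, ε, Y$)
All input consumed; M is in state s.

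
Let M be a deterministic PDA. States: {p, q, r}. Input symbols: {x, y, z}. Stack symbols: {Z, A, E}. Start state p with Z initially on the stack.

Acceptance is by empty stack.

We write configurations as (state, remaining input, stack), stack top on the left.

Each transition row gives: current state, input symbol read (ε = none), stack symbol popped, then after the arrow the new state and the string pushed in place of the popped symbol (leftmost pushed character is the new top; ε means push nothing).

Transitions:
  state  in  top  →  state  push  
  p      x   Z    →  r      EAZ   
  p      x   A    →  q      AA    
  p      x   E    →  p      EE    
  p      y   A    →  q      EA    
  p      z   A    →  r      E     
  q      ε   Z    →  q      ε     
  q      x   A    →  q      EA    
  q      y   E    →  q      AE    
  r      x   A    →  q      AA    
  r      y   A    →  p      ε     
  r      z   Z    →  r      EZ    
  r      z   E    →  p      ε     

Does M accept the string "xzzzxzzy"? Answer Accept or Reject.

Reject

(p, xzzzxzzy, Z) ⊢ (r, zzzxzzy, EAZ) ⊢ (p, zzxzzy, AZ) ⊢ (r, zxzzy, EZ) ⊢ (p, xzzy, Z) ⊢ (r, zzy, EAZ) ⊢ (p, zy, AZ) ⊢ (r, y, EZ)
No transition applies at (r, y, EZ); input not fully consumed.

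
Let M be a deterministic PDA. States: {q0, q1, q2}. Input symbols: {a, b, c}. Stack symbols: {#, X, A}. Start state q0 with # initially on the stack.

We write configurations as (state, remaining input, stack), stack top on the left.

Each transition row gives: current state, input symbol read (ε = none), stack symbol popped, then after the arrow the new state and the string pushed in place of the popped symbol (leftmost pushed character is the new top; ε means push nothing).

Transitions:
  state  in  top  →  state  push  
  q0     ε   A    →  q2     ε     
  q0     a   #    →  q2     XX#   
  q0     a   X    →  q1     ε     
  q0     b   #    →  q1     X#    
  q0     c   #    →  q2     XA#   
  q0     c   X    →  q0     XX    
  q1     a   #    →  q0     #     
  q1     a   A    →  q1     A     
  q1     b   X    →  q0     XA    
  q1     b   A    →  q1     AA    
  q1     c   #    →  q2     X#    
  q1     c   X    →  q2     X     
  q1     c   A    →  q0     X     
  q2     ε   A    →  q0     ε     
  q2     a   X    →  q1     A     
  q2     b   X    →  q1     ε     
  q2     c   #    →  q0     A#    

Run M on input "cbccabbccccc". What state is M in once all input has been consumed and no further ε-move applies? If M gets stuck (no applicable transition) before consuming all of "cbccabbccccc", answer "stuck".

(q0, cbccabbccccc, #)
  read c, top #: go to q2, push XA# → (q2, bccabbccccc, XA#)
  read b, top X: go to q1, push ε → (q1, ccabbccccc, A#)
  read c, top A: go to q0, push X → (q0, cabbccccc, X#)
  read c, top X: go to q0, push XX → (q0, abbccccc, XX#)
  read a, top X: go to q1, push ε → (q1, bbccccc, X#)
  read b, top X: go to q0, push XA → (q0, bccccc, XA#)
No transition for (q0, b, top X); M blocks with input bccccc remaining.

stuck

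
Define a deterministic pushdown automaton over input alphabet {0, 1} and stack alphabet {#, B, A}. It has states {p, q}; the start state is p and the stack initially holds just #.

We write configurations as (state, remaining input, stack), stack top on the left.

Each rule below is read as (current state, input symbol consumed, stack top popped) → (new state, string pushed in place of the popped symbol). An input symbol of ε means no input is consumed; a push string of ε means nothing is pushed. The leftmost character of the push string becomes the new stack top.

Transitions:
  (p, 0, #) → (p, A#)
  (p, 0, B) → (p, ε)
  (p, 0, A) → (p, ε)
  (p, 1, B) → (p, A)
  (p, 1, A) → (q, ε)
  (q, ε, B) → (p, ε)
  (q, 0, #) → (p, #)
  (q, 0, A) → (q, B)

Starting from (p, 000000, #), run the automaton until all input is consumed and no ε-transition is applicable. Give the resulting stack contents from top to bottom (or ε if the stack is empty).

(p, 000000, #)
  read 0, top #: go to p, push A# → (p, 00000, A#)
  read 0, top A: go to p, push ε → (p, 0000, #)
  read 0, top #: go to p, push A# → (p, 000, A#)
  read 0, top A: go to p, push ε → (p, 00, #)
  read 0, top #: go to p, push A# → (p, 0, A#)
  read 0, top A: go to p, push ε → (p, ε, #)
All input consumed in state p with stack #.

#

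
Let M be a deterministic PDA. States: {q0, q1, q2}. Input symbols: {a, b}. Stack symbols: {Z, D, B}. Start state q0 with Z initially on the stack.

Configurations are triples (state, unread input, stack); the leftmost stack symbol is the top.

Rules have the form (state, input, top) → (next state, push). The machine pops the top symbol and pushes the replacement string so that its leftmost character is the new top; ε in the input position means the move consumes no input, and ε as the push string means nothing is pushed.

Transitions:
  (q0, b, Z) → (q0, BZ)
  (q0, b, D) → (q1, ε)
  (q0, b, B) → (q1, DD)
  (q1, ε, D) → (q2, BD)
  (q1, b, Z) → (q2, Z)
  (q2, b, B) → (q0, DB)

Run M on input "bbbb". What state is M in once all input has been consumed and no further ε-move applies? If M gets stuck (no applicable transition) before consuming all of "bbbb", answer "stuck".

(q0, bbbb, Z) ⊢ (q0, bbb, BZ) ⊢ (q1, bb, DDZ) ⊢ (q2, bb, BDDZ) ⊢ (q0, b, DBDDZ) ⊢ (q1, ε, BDDZ)
All input consumed; M is in state q1.

q1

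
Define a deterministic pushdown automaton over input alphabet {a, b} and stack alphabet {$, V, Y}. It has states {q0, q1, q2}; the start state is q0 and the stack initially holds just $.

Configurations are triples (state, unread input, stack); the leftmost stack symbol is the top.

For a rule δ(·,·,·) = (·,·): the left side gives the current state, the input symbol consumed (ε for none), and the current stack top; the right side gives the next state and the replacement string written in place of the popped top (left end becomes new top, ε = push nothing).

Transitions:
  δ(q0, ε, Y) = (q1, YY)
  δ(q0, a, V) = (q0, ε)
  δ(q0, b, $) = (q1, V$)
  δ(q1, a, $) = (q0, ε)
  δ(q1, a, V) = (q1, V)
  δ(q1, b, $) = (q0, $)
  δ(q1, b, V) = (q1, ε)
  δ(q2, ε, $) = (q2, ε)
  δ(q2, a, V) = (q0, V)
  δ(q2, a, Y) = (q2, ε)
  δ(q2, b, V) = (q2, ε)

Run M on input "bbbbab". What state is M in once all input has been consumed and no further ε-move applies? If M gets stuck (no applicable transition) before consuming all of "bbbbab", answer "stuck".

q1

(q0, bbbbab, $) ⊢ (q1, bbbab, V$) ⊢ (q1, bbab, $) ⊢ (q0, bab, $) ⊢ (q1, ab, V$) ⊢ (q1, b, V$) ⊢ (q1, ε, $)
All input consumed; M is in state q1.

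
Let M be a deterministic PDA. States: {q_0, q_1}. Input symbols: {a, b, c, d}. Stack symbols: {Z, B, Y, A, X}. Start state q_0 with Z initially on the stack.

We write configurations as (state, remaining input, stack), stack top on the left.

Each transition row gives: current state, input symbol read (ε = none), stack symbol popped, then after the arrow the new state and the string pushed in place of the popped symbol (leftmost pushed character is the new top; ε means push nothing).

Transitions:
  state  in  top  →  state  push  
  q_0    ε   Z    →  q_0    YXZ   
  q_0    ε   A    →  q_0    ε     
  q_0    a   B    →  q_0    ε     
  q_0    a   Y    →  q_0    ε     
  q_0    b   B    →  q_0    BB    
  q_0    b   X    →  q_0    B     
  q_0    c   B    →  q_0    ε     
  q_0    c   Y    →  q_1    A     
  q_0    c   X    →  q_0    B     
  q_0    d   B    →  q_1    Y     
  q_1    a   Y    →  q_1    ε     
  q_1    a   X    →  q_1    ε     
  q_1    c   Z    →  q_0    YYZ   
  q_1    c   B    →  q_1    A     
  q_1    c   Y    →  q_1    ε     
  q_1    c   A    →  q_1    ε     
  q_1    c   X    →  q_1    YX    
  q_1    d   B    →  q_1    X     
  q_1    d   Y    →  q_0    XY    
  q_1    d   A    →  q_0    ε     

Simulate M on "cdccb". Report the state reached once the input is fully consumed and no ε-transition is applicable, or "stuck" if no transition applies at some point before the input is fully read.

(q_0, cdccb, Z)
  ε-move, top Z: go to q_0, push YXZ → (q_0, cdccb, YXZ)
  read c, top Y: go to q_1, push A → (q_1, dccb, AXZ)
  read d, top A: go to q_0, push ε → (q_0, ccb, XZ)
  read c, top X: go to q_0, push B → (q_0, cb, BZ)
  read c, top B: go to q_0, push ε → (q_0, b, Z)
  ε-move, top Z: go to q_0, push YXZ → (q_0, b, YXZ)
No transition for (q_0, b, top Y); M blocks with input b remaining.

stuck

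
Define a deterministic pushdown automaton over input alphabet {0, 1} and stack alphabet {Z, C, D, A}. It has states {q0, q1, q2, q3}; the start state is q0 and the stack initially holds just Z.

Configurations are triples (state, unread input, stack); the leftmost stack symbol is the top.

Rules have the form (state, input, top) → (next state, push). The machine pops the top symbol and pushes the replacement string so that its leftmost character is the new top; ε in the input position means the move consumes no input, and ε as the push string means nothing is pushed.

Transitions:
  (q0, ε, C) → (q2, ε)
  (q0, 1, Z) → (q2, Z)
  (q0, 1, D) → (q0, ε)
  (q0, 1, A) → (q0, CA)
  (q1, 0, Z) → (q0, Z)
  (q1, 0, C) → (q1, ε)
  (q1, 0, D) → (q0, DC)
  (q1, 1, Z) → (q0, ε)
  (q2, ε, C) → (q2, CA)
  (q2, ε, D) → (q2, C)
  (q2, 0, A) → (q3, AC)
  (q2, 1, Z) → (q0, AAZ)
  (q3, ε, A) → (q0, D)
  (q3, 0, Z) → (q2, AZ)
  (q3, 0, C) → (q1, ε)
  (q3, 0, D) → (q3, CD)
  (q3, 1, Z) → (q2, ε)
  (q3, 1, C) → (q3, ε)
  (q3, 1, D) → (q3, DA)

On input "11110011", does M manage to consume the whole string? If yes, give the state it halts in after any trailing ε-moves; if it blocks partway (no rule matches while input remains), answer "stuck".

stuck

(q0, 11110011, Z)
  read 1, top Z: go to q2, push Z → (q2, 1110011, Z)
  read 1, top Z: go to q0, push AAZ → (q0, 110011, AAZ)
  read 1, top A: go to q0, push CA → (q0, 10011, CAAZ)
  ε-move, top C: go to q2, push ε → (q2, 10011, AAZ)
No transition for (q2, 1, top A); M blocks with input 10011 remaining.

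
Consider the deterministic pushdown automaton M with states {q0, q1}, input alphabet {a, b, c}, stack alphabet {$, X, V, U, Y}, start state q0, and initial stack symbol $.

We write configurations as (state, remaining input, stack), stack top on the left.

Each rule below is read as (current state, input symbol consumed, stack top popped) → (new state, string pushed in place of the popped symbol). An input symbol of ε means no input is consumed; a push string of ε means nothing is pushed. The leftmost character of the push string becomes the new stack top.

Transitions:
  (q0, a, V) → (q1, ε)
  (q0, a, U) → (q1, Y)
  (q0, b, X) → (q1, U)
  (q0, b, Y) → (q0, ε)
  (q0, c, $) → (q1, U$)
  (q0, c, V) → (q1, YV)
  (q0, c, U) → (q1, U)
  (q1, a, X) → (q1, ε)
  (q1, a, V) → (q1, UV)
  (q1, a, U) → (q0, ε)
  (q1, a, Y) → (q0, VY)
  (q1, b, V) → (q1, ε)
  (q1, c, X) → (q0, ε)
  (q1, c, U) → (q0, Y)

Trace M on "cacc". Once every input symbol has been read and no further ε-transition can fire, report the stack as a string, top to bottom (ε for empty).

(q0, cacc, $)
  read c, top $: go to q1, push U$ → (q1, acc, U$)
  read a, top U: go to q0, push ε → (q0, cc, $)
  read c, top $: go to q1, push U$ → (q1, c, U$)
  read c, top U: go to q0, push Y → (q0, ε, Y$)
All input consumed in state q0 with stack Y$.

Y$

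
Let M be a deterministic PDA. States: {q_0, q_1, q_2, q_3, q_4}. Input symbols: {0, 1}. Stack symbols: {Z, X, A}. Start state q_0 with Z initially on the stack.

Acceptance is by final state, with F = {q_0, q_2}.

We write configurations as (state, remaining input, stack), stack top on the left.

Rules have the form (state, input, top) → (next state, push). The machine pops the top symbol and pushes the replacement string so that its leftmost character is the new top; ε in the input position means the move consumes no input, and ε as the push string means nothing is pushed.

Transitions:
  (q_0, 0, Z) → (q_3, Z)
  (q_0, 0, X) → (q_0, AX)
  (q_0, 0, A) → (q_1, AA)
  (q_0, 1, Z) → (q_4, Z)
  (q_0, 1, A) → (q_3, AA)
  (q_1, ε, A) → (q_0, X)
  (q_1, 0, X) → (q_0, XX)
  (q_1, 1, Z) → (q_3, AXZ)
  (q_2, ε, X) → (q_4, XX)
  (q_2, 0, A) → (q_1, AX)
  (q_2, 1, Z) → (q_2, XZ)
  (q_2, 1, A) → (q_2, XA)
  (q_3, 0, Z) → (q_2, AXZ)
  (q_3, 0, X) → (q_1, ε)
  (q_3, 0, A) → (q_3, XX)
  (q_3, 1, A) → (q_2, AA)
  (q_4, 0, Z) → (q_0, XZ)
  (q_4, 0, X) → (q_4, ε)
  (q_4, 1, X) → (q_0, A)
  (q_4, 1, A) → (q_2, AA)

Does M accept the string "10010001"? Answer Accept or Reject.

(q_0, 10010001, Z)
  read 1, top Z: go to q_4, push Z → (q_4, 0010001, Z)
  read 0, top Z: go to q_0, push XZ → (q_0, 010001, XZ)
  read 0, top X: go to q_0, push AX → (q_0, 10001, AXZ)
  read 1, top A: go to q_3, push AA → (q_3, 0001, AAXZ)
  read 0, top A: go to q_3, push XX → (q_3, 001, XXAXZ)
  read 0, top X: go to q_1, push ε → (q_1, 01, XAXZ)
  read 0, top X: go to q_0, push XX → (q_0, 1, XXAXZ)
No transition applies at (q_0, 1, XXAXZ); input not fully consumed.

Reject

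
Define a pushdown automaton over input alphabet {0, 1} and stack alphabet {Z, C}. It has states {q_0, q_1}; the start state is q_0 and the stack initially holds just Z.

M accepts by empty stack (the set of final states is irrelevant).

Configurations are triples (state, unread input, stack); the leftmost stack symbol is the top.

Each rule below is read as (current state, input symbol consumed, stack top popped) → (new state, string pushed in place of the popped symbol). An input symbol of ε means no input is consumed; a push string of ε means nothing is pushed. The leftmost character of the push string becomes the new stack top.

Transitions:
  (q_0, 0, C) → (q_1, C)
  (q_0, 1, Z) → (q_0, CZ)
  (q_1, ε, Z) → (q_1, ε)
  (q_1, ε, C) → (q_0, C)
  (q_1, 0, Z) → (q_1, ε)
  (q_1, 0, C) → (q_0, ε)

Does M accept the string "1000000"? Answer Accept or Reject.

Reject

No computation consumes all input and empties the stack.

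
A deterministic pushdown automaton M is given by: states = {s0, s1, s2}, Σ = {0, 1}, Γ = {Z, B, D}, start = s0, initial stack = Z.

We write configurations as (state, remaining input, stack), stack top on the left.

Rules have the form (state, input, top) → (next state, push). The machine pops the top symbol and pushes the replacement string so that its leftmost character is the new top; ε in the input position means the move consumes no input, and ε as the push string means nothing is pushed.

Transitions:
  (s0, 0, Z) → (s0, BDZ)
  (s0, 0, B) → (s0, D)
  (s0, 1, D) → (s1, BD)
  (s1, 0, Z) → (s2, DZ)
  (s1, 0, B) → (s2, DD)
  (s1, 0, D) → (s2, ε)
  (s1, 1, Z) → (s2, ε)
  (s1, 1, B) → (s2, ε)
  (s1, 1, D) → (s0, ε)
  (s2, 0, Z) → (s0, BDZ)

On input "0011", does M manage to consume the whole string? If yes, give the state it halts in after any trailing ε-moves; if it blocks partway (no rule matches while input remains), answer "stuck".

s2

(s0, 0011, Z) ⊢ (s0, 011, BDZ) ⊢ (s0, 11, DDZ) ⊢ (s1, 1, BDDZ) ⊢ (s2, ε, DDZ)
All input consumed; M is in state s2.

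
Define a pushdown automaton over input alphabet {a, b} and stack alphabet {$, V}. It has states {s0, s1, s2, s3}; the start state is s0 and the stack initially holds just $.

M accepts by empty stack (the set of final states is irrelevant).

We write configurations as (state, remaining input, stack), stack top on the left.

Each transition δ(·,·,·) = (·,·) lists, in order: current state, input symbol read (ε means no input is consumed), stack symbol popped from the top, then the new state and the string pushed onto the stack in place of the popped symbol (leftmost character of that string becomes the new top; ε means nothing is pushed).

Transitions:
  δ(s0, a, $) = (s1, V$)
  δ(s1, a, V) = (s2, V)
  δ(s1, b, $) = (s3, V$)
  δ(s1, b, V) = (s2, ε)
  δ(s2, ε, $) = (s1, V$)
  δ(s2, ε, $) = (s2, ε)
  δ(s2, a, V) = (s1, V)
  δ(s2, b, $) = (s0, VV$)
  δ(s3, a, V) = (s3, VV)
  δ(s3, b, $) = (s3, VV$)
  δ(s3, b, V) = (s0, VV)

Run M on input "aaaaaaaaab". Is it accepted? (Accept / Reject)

Accept

One accepting computation: (s0, aaaaaaaaab, $) ⊢ (s1, aaaaaaaab, V$) ⊢ (s2, aaaaaaab, V$) ⊢ (s1, aaaaaab, V$) ⊢ (s2, aaaaab, V$) ⊢ (s1, aaaab, V$) ⊢ (s2, aaab, V$) ⊢ (s1, aab, V$) ⊢ (s2, ab, V$) ⊢ (s1, b, V$) ⊢ (s2, ε, $) ⊢ (s2, ε, ε)
All input consumed and the stack is empty.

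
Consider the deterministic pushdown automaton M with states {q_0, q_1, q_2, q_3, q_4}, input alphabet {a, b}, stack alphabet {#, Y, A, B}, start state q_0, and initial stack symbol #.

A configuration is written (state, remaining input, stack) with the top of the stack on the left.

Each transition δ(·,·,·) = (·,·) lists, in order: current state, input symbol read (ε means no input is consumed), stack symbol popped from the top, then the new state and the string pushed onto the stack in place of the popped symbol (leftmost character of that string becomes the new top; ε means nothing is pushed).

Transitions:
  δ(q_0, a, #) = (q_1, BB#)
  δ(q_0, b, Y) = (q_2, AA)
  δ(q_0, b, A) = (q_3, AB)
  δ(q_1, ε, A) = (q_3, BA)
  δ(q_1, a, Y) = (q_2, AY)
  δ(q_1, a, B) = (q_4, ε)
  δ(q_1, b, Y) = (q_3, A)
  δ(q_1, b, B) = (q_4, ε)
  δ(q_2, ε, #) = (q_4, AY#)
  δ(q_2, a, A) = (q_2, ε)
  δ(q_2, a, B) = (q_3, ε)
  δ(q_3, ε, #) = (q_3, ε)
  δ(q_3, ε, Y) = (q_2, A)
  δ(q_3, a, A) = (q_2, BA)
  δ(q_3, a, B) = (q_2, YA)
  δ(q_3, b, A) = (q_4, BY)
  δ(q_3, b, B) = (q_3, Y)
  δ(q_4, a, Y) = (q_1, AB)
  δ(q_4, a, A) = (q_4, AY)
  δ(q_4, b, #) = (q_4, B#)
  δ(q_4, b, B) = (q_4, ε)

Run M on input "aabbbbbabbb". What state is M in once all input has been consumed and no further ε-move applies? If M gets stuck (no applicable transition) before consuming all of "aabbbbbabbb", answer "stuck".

stuck

(q_0, aabbbbbabbb, #)
  read a, top #: go to q_1, push BB# → (q_1, abbbbbabbb, BB#)
  read a, top B: go to q_4, push ε → (q_4, bbbbbabbb, B#)
  read b, top B: go to q_4, push ε → (q_4, bbbbabbb, #)
  read b, top #: go to q_4, push B# → (q_4, bbbabbb, B#)
  read b, top B: go to q_4, push ε → (q_4, bbabbb, #)
  read b, top #: go to q_4, push B# → (q_4, babbb, B#)
  read b, top B: go to q_4, push ε → (q_4, abbb, #)
No transition for (q_4, a, top #); M blocks with input abbb remaining.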